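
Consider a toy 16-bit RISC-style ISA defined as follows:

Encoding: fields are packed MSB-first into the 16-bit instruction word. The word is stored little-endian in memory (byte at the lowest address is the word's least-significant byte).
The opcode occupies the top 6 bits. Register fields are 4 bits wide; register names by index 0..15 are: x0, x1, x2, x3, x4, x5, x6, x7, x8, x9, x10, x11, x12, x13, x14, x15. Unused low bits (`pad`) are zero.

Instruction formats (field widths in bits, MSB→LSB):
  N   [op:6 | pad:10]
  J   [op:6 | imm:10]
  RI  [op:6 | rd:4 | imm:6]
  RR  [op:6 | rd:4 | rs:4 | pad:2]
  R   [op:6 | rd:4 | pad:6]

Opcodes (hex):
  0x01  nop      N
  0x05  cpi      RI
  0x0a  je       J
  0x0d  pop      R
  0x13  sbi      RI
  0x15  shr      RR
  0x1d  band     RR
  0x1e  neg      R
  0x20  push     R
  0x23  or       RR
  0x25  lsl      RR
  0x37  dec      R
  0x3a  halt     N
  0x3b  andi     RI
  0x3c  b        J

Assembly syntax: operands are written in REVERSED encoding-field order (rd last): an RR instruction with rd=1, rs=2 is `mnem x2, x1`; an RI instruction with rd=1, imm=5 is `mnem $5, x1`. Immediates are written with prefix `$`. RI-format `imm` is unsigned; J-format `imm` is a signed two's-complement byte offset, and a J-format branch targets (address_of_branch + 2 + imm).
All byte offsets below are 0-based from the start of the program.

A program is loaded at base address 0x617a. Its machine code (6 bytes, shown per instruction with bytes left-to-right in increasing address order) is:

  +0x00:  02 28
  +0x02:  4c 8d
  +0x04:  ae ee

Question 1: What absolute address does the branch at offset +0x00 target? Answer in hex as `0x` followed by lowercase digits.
+0x00: 02 28 ⇒ word 0x2802 (little)
  op=0x2802>>10=0xa ⇒ je (J)
  imm@[9:0]=0x2 ⇒ $2
  target = base 0x617a + off 0x00 + 2 + imm 2 = 0x617e

0x617e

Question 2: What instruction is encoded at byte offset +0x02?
or x3, x5

@+02  little-endian(4c 8d) = 0x8d4c
  op=0x8d4c>>10=0x23 ⇒ or (RR)
  rd@[9:6]=0x5 ⇒ x5
  rs@[5:2]=0x3 ⇒ x3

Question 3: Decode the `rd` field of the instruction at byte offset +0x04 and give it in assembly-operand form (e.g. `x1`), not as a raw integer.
x10

+0x04: ae ee ⇒ word 0xeeae (little)
  op=0xeeae>>10=0x3b ⇒ andi (RI)
  rd: (w>>6)&0xf=0xa → x10
  imm: (w>>0)&0x3f=0x2e → $46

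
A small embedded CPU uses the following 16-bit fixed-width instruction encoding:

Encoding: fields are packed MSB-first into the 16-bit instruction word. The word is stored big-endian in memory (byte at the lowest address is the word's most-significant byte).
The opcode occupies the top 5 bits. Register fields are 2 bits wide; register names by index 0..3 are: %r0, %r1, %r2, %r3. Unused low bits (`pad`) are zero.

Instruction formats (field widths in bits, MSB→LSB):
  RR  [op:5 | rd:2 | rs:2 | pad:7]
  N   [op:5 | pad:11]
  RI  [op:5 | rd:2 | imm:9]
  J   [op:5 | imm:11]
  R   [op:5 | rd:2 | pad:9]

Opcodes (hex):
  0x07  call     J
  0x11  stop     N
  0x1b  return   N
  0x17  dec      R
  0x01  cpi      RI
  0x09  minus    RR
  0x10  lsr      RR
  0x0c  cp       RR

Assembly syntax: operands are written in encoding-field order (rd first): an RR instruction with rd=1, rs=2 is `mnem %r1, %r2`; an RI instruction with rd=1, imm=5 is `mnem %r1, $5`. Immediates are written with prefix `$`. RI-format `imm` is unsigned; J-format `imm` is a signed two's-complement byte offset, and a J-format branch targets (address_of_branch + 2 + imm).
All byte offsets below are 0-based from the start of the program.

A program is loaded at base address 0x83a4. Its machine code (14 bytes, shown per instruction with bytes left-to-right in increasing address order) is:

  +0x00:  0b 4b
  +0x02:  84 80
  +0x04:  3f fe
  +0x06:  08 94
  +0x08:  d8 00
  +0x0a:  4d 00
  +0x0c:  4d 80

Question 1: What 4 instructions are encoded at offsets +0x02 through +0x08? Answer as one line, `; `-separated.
off 0x02: read 84 80 as big → 0x8480
  op=0x8480>>11=0x10 ⇒ lsr (RR)
  rd: (w>>9)&0x3=0x2 → %r2
  rs: (w>>7)&0x3=0x1 → %r1
off 0x04: read 3f fe as big → 0x3ffe
  op=0x3ffe>>11=0x7 ⇒ call (J)
  imm: (w>>0)&0x7ff=0x7fe (s11→-2) → $-2
off 0x06: read 08 94 as big → 0x0894
  op=0x0894>>11=0x1 ⇒ cpi (RI)
  rd: (w>>9)&0x3=0x0 → %r0
  imm: (w>>0)&0x1ff=0x94 → $148
off 0x08: read d8 00 as big → 0xd800
  op=0xd800>>11=0x1b ⇒ return (N)

lsr %r2, %r1; call $-2; cpi %r0, $148; return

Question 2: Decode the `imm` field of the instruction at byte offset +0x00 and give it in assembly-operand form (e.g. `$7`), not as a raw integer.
off 0x00: read 0b 4b as big → 0x0b4b
  opcode bits[15:11]=0x1: cpi/RI
  rd@[10:9]=0x1 ⇒ %r1
  imm@[8:0]=0x14b ⇒ $331

$331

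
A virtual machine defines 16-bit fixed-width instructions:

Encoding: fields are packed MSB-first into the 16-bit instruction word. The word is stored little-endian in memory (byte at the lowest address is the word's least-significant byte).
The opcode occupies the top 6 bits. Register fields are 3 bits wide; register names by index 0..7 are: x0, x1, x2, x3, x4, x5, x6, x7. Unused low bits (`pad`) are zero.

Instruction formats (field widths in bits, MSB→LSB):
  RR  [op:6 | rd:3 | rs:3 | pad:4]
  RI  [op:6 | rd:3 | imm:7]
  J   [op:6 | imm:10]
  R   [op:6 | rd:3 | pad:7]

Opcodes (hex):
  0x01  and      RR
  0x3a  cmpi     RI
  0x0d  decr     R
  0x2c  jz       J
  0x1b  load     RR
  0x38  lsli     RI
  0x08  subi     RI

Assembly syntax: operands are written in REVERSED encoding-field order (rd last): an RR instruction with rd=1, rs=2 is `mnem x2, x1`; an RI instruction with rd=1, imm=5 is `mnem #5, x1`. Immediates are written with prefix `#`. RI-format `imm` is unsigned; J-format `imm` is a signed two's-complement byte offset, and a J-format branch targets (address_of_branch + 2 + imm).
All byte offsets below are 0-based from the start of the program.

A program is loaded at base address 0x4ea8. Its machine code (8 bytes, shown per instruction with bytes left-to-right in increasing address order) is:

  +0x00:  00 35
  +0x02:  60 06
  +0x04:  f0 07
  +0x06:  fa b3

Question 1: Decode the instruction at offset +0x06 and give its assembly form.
jz #-6

[06] fa b3 → 0xb3fa
  opcode bits[15:10]=0x2c: jz/J
  imm: (w>>0)&0x3ff=0x3fa (s10→-6) → #-6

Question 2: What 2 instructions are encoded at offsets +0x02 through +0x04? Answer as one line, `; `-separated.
and x6, x4; and x7, x7

@+02  little-endian(60 06) = 0x0660
  top 6b → 0x1 → and [RR]
  rd@[9:7]=0x4 ⇒ x4
  rs@[6:4]=0x6 ⇒ x6
@+04  little-endian(f0 07) = 0x07f0
  top 6b → 0x1 → and [RR]
  rd@[9:7]=0x7 ⇒ x7
  rs@[6:4]=0x7 ⇒ x7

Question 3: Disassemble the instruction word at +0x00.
decr x2

@+00  little-endian(00 35) = 0x3500
  op=0x3500>>10=0xd ⇒ decr (R)
  [9:7] rd=2 = x2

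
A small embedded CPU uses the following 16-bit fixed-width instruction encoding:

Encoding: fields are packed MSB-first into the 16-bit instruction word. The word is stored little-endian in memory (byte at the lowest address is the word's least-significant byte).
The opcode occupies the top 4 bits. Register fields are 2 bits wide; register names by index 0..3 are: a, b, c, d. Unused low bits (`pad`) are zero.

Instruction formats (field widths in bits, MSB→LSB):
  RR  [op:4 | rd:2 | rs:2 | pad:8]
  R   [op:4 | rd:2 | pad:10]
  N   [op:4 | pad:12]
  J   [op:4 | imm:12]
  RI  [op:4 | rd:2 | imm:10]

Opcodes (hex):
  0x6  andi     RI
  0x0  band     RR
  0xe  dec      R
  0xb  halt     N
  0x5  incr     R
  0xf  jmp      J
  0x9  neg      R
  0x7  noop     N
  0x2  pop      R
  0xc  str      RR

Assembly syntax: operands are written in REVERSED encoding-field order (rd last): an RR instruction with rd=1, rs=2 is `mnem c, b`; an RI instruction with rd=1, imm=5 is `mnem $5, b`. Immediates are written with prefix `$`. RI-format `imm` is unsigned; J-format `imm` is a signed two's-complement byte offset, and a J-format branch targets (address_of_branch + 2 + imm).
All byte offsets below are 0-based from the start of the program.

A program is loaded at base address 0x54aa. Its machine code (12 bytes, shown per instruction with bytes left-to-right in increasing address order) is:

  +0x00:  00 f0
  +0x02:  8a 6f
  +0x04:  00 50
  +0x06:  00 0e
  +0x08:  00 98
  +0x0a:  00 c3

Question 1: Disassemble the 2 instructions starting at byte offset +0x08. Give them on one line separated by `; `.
neg c; str d, a

+0x08: 00 98 ⇒ word 0x9800 (little)
  top 4b → 0x9 → neg [R]
  rd@[11:10]=0x2 ⇒ c
+0x0a: 00 c3 ⇒ word 0xc300 (little)
  top 4b → 0xc → str [RR]
  rd@[11:10]=0x0 ⇒ a
  rs@[9:8]=0x3 ⇒ d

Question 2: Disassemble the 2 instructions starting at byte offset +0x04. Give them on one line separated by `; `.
[04] 00 50 → 0x5000
  top 4b → 0x5 → incr [R]
  rd@[11:10]=0x0 ⇒ a
[06] 00 0e → 0x0e00
  top 4b → 0x0 → band [RR]
  rd@[11:10]=0x3 ⇒ d
  rs@[9:8]=0x2 ⇒ c

incr a; band c, d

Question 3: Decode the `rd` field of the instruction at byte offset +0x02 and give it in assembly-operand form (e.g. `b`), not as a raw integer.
d

[02] 8a 6f → 0x6f8a
  top 4b → 0x6 → andi [RI]
  rd: (w>>10)&0x3=0x3 → d
  imm: (w>>0)&0x3ff=0x38a → $906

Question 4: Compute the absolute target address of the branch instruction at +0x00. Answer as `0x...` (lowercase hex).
@+00  little-endian(00 f0) = 0xf000
  op=0xf000>>12=0xf ⇒ jmp (J)
  imm@[11:0]=0x0 ⇒ $0
  target = base 0x54aa + off 0x00 + 2 + imm 0 = 0x54ac

0x54ac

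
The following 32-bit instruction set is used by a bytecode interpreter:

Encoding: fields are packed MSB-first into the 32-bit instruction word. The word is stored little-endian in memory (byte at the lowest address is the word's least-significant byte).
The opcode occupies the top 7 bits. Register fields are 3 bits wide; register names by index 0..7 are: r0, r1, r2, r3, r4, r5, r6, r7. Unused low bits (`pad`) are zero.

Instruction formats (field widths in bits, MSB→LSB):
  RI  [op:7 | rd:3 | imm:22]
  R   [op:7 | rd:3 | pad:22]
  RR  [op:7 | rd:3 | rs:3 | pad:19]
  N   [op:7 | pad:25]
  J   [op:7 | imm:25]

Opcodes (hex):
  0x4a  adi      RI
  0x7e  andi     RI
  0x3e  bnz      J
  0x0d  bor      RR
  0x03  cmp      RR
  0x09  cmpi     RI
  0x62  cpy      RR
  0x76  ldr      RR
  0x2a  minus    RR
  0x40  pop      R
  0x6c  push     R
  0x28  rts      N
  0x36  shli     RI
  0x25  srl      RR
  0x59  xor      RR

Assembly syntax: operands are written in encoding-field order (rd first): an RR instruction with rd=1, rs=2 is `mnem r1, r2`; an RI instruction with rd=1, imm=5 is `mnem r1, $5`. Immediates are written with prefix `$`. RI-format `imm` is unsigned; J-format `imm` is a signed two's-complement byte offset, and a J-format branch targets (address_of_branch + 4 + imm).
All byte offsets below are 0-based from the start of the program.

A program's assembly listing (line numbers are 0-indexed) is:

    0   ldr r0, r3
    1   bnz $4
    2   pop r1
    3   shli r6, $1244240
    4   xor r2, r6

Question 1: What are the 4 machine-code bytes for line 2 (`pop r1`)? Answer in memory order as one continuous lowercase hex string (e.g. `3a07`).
L2: pop op=0x40:7|rd=1:3|pad=0:22 ⇒ 0x80400000 ⇒ little 00 00 40 80

00004080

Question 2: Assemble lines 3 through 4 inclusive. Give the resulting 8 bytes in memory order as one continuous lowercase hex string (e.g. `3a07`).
3. shli fields op=0x36:7|rd=6:3|imm=1244240:22 → word 6d92fc50h → 50 fc 92 6d
4. xor fields op=0x59:7|rd=2:3|rs=6:3|pad=0:19 → word b2b00000h → 00 00 b0 b2

50fc926d0000b0b2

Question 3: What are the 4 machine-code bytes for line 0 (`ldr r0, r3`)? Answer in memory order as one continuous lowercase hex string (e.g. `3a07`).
000018ec

line 0 (ldr): pack op=0x76:7|rd=0:3|rs=3:3|pad=0:19 = 0xec180000; little→ 00 00 18 ec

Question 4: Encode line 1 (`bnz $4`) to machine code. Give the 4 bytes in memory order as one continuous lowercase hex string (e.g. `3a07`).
0400007c

1. bnz fields op=0x3e:7|imm=4:25 → word 7c000004h → 04 00 00 7c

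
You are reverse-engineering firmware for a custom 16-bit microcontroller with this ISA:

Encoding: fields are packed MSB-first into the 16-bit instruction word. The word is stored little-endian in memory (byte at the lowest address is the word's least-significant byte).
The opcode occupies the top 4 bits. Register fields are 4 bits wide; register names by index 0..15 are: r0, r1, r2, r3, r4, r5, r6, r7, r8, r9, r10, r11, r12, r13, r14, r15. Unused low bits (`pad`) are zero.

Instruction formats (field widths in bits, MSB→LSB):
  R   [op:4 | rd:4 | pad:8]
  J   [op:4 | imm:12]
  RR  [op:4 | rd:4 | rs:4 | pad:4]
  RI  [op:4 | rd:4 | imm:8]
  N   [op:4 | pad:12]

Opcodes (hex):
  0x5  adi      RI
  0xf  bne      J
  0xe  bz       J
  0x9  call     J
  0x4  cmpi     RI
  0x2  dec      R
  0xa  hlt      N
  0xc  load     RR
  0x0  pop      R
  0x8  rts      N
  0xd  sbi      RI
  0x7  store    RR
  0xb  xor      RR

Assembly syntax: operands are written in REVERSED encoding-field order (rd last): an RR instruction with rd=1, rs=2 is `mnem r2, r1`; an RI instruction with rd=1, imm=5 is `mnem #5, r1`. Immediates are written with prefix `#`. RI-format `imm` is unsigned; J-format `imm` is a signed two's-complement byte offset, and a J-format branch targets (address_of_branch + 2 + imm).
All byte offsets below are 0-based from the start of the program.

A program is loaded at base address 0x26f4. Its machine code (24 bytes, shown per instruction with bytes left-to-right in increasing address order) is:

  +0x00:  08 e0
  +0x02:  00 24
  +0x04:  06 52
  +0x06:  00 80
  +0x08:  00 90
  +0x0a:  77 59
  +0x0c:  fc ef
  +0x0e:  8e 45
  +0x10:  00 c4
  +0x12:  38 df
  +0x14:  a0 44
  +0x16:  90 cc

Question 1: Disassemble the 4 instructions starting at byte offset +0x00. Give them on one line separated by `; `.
bz #8; dec r4; adi #6, r2; rts

off 0x00: read 08 e0 as little → 0xe008
  op=0xe008>>12=0xe ⇒ bz (J)
  imm: (w>>0)&0xfff=0x8 → #8
off 0x02: read 00 24 as little → 0x2400
  op=0x2400>>12=0x2 ⇒ dec (R)
  rd: (w>>8)&0xf=0x4 → r4
off 0x04: read 06 52 as little → 0x5206
  op=0x5206>>12=0x5 ⇒ adi (RI)
  rd: (w>>8)&0xf=0x2 → r2
  imm: (w>>0)&0xff=0x6 → #6
off 0x06: read 00 80 as little → 0x8000
  op=0x8000>>12=0x8 ⇒ rts (N)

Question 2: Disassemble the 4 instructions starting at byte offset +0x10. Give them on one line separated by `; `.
@+10  little-endian(00 c4) = 0xc400
  top 4b → 0xc → load [RR]
  [11:8] rd=4 = r4
  [7:4] rs=0 = r0
@+12  little-endian(38 df) = 0xdf38
  top 4b → 0xd → sbi [RI]
  [11:8] rd=15 = r15
  [7:0] imm=56 = #56
@+14  little-endian(a0 44) = 0x44a0
  top 4b → 0x4 → cmpi [RI]
  [11:8] rd=4 = r4
  [7:0] imm=160 = #160
@+16  little-endian(90 cc) = 0xcc90
  top 4b → 0xc → load [RR]
  [11:8] rd=12 = r12
  [7:4] rs=9 = r9

load r0, r4; sbi #56, r15; cmpi #160, r4; load r9, r12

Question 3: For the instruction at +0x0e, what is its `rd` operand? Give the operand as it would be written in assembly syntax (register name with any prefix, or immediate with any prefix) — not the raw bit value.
[0e] 8e 45 → 0x458e
  opcode bits[15:12]=0x4: cmpi/RI
  [11:8] rd=5 = r5
  [7:0] imm=142 = #142

r5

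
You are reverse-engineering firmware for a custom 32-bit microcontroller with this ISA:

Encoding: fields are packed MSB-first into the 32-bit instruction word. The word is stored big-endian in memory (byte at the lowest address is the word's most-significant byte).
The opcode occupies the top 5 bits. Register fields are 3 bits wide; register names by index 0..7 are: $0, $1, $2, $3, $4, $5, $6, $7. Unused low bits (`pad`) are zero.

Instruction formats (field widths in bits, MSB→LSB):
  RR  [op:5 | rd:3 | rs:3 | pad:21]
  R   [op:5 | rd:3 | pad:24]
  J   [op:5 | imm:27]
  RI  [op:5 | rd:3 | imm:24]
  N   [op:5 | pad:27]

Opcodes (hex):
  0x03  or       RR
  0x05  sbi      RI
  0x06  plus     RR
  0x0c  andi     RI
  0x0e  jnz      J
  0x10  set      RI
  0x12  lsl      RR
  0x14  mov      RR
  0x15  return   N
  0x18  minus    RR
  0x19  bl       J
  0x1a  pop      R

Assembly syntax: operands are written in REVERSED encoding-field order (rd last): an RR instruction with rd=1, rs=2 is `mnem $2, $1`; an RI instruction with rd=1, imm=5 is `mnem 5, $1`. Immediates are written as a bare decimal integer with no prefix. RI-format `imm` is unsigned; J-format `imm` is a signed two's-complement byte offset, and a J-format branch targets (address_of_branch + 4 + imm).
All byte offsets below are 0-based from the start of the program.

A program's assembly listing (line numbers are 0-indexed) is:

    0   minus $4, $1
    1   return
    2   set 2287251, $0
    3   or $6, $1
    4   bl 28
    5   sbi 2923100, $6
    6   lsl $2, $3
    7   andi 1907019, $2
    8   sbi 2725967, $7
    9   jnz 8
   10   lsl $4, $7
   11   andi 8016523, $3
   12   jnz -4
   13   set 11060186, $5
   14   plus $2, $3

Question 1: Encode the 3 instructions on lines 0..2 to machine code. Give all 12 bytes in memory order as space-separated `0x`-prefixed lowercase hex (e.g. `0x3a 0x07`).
0xc1 0x80 0x00 0x00 0xa8 0x00 0x00 0x00 0x80 0x22 0xe6 0x93

line 0 (minus): pack op=0x18:5|rd=1:3|rs=4:3|pad=0:21 = 0xc1800000; big→ c1 80 00 00
line 1 (return): pack op=0x15:5|pad=0:27 = 0xa8000000; big→ a8 00 00 00
line 2 (set): pack op=0x10:5|rd=0:3|imm=2287251:24 = 0x8022e693; big→ 80 22 e6 93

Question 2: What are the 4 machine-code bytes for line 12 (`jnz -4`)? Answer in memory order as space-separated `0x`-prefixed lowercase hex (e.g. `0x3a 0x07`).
12. jnz fields op=0xe:5|imm=-4:27 → word 77fffffch → 77 ff ff fc

0x77 0xff 0xff 0xfc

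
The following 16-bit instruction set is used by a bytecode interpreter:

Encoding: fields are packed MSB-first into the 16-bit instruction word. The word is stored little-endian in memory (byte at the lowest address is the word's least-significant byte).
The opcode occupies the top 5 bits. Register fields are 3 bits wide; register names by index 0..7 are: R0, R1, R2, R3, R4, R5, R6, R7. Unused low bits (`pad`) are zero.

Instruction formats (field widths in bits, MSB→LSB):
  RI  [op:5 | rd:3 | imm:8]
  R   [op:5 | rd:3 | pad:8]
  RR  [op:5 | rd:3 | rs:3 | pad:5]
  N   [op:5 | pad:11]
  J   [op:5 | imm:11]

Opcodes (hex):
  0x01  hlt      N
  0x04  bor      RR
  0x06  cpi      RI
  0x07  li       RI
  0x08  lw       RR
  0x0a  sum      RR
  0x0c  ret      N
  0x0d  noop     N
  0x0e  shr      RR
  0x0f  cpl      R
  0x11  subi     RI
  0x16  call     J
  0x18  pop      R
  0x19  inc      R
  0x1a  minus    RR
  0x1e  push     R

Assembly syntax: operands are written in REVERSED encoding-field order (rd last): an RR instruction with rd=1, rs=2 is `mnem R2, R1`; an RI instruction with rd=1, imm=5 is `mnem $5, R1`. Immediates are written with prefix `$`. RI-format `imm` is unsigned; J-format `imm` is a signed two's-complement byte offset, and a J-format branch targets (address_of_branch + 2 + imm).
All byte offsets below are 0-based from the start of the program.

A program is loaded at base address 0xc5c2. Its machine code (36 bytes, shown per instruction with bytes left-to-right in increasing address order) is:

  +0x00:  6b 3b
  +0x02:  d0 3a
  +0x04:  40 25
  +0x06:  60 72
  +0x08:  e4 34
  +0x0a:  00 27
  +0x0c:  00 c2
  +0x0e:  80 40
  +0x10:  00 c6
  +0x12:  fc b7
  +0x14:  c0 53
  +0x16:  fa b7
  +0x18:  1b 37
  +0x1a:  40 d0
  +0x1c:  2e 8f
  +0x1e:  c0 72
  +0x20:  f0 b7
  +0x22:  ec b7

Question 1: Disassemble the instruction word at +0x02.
+0x02: d0 3a ⇒ word 0x3ad0 (little)
  opcode bits[15:11]=0x7: li/RI
  [10:8] rd=2 = R2
  [7:0] imm=208 = $208

li $208, R2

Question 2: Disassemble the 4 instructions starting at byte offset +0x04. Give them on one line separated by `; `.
bor R2, R5; shr R3, R2; cpi $228, R4; bor R0, R7

off 0x04: read 40 25 as little → 0x2540
  opcode bits[15:11]=0x4: bor/RR
  rd: (w>>8)&0x7=0x5 → R5
  rs: (w>>5)&0x7=0x2 → R2
off 0x06: read 60 72 as little → 0x7260
  opcode bits[15:11]=0xe: shr/RR
  rd: (w>>8)&0x7=0x2 → R2
  rs: (w>>5)&0x7=0x3 → R3
off 0x08: read e4 34 as little → 0x34e4
  opcode bits[15:11]=0x6: cpi/RI
  rd: (w>>8)&0x7=0x4 → R4
  imm: (w>>0)&0xff=0xe4 → $228
off 0x0a: read 00 27 as little → 0x2700
  opcode bits[15:11]=0x4: bor/RR
  rd: (w>>8)&0x7=0x7 → R7
  rs: (w>>5)&0x7=0x0 → R0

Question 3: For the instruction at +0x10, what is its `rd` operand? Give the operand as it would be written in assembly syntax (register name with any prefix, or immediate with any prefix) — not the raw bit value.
@+10  little-endian(00 c6) = 0xc600
  top 5b → 0x18 → pop [R]
  [10:8] rd=6 = R6

R6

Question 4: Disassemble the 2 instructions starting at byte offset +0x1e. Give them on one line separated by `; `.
+0x1e: c0 72 ⇒ word 0x72c0 (little)
  op=0x72c0>>11=0xe ⇒ shr (RR)
  rd: (w>>8)&0x7=0x2 → R2
  rs: (w>>5)&0x7=0x6 → R6
+0x20: f0 b7 ⇒ word 0xb7f0 (little)
  op=0xb7f0>>11=0x16 ⇒ call (J)
  imm: (w>>0)&0x7ff=0x7f0 (s11→-16) → $-16

shr R6, R2; call $-16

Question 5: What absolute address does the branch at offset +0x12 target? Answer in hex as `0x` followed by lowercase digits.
@+12  little-endian(fc b7) = 0xb7fc
  op=0xb7fc>>11=0x16 ⇒ call (J)
  [10:0] imm=2044 (s11→-4) = $-4
  target = base 0xc5c2 + off 0x12 + 2 + imm -4 = 0xc5d2

0xc5d2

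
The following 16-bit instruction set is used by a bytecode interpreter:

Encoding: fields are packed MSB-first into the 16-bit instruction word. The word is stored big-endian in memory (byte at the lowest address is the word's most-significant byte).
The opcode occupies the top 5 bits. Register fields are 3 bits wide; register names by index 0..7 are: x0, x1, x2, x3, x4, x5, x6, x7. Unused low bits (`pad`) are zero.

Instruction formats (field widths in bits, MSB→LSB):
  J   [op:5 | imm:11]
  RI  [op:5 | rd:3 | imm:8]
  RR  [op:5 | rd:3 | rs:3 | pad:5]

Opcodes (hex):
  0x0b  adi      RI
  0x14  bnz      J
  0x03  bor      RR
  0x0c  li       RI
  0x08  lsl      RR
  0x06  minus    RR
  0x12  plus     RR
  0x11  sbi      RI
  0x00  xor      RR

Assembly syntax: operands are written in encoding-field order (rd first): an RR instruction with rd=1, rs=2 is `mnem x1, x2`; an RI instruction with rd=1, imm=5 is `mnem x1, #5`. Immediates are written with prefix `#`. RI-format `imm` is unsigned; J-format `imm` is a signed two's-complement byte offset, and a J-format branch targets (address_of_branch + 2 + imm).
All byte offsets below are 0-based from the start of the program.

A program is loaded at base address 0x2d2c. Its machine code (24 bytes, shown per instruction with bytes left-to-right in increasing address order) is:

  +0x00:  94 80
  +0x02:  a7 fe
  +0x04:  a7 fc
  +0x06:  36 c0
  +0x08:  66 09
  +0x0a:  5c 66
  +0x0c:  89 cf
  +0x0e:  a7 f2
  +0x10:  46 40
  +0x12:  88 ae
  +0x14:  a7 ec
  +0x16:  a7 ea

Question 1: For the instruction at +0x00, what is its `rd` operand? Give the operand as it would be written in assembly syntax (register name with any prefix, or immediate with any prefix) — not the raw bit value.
off 0x00: read 94 80 as big → 0x9480
  top 5b → 0x12 → plus [RR]
  [10:8] rd=4 = x4
  [7:5] rs=4 = x4

x4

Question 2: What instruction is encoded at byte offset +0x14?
off 0x14: read a7 ec as big → 0xa7ec
  top 5b → 0x14 → bnz [J]
  imm@[10:0]=0x7ec (s11→-20) ⇒ #-20

bnz #-20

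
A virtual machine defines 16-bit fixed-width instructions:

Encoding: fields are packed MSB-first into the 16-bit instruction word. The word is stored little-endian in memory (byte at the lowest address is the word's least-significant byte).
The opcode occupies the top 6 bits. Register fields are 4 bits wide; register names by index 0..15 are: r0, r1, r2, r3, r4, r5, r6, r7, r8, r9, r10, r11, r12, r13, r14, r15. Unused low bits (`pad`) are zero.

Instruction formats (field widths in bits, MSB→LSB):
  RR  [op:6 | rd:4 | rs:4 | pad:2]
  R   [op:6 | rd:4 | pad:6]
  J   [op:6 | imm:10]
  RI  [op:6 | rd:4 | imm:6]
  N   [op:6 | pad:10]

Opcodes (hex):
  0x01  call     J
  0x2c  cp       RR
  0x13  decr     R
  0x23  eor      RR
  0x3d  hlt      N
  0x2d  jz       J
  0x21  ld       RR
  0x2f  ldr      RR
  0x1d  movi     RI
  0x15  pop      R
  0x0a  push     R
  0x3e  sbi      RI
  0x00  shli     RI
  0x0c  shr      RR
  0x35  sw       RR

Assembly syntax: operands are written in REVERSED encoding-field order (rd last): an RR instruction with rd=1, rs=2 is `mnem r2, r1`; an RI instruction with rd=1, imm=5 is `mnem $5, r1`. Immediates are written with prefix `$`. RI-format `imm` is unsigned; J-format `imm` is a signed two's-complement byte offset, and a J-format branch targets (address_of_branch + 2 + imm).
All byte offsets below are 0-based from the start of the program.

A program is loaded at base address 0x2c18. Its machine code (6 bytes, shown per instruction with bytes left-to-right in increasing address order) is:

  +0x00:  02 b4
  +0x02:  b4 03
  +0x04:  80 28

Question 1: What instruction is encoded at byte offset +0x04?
push r2

off 0x04: read 80 28 as little → 0x2880
  opcode bits[15:10]=0xa: push/R
  rd@[9:6]=0x2 ⇒ r2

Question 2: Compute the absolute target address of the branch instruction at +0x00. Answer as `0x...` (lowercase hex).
0x2c1c

@+00  little-endian(02 b4) = 0xb402
  op=0xb402>>10=0x2d ⇒ jz (J)
  imm: (w>>0)&0x3ff=0x2 → $2
  target = base 0x2c18 + off 0x00 + 2 + imm 2 = 0x2c1c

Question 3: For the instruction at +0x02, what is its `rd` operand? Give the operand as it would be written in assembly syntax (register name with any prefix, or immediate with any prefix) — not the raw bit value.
@+02  little-endian(b4 03) = 0x03b4
  opcode bits[15:10]=0x0: shli/RI
  [9:6] rd=14 = r14
  [5:0] imm=52 = $52

r14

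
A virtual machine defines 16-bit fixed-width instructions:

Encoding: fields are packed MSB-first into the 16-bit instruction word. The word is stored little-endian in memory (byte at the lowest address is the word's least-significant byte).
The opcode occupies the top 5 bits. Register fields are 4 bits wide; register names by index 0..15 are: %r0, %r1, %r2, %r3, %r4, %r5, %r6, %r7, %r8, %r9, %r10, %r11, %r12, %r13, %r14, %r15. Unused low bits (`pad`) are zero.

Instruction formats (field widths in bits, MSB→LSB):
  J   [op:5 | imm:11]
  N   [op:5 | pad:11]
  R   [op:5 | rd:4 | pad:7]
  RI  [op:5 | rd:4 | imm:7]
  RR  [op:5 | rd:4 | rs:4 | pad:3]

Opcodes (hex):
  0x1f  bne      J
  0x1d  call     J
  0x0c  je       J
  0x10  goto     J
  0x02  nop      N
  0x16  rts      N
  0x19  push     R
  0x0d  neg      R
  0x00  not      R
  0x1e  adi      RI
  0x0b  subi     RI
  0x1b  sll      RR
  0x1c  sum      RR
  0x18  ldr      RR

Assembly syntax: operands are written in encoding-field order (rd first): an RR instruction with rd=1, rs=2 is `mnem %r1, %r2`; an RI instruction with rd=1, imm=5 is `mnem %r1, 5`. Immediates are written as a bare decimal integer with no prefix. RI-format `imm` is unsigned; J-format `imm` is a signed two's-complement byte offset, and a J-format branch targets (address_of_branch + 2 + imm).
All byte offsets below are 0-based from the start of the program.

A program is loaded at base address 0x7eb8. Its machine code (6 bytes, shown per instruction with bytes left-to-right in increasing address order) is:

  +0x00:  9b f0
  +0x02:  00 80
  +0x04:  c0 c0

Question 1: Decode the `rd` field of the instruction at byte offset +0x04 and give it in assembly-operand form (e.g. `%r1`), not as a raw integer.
+0x04: c0 c0 ⇒ word 0xc0c0 (little)
  opcode bits[15:11]=0x18: ldr/RR
  [10:7] rd=1 = %r1
  [6:3] rs=8 = %r8

%r1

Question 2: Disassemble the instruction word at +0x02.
goto 0

+0x02: 00 80 ⇒ word 0x8000 (little)
  opcode bits[15:11]=0x10: goto/J
  imm@[10:0]=0x0 ⇒ 0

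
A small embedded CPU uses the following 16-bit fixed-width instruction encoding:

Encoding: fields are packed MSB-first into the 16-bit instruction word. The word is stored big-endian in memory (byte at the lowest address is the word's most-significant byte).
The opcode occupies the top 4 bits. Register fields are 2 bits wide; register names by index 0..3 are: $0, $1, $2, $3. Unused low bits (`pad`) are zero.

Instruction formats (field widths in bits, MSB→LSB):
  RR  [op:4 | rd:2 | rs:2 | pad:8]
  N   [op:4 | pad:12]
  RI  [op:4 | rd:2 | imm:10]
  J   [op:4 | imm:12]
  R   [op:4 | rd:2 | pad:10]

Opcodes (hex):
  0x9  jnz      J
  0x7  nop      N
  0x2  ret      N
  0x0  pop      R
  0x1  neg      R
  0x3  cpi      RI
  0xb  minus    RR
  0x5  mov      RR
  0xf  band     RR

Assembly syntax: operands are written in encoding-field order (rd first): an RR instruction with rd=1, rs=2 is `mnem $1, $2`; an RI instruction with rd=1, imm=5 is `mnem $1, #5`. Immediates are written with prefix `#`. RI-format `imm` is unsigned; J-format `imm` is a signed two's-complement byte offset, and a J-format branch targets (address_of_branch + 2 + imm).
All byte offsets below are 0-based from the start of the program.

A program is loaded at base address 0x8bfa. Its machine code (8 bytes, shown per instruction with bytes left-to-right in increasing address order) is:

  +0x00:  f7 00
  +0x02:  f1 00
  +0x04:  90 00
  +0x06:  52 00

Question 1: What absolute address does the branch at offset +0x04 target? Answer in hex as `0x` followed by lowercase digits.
@+04  big-endian(90 00) = 0x9000
  opcode bits[15:12]=0x9: jnz/J
  imm: (w>>0)&0xfff=0x0 → #0
  target = base 0x8bfa + off 0x04 + 2 + imm 0 = 0x8c00

0x8c00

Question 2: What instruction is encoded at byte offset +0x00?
+0x00: f7 00 ⇒ word 0xf700 (big)
  op=0xf700>>12=0xf ⇒ band (RR)
  [11:10] rd=1 = $1
  [9:8] rs=3 = $3

band $1, $3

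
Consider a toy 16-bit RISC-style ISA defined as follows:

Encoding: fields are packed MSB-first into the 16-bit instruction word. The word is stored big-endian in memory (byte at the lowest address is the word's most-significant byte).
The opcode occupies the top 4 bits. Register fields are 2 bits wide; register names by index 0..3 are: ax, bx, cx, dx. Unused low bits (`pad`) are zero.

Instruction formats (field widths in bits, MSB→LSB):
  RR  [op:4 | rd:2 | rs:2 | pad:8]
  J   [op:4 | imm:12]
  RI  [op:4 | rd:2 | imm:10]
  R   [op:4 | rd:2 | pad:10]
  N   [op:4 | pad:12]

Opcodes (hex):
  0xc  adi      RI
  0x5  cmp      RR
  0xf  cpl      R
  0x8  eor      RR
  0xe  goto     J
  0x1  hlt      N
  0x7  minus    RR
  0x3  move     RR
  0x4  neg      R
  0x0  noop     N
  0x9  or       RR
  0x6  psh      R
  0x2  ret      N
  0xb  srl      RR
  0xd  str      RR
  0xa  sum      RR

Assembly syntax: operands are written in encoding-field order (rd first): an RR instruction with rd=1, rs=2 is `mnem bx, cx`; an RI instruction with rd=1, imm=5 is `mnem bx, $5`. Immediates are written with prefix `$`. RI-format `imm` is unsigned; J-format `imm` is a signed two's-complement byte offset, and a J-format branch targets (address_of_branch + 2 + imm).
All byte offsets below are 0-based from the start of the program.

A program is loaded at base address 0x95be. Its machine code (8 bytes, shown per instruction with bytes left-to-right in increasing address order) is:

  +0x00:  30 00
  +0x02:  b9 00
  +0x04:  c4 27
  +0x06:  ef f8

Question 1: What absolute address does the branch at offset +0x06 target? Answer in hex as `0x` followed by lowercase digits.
@+06  big-endian(ef f8) = 0xeff8
  opcode bits[15:12]=0xe: goto/J
  imm@[11:0]=0xff8 (s12→-8) ⇒ $-8
  target = base 0x95be + off 0x06 + 2 + imm -8 = 0x95be

0x95be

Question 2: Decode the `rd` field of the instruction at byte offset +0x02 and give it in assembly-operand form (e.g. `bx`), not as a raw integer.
cx

@+02  big-endian(b9 00) = 0xb900
  top 4b → 0xb → srl [RR]
  [11:10] rd=2 = cx
  [9:8] rs=1 = bx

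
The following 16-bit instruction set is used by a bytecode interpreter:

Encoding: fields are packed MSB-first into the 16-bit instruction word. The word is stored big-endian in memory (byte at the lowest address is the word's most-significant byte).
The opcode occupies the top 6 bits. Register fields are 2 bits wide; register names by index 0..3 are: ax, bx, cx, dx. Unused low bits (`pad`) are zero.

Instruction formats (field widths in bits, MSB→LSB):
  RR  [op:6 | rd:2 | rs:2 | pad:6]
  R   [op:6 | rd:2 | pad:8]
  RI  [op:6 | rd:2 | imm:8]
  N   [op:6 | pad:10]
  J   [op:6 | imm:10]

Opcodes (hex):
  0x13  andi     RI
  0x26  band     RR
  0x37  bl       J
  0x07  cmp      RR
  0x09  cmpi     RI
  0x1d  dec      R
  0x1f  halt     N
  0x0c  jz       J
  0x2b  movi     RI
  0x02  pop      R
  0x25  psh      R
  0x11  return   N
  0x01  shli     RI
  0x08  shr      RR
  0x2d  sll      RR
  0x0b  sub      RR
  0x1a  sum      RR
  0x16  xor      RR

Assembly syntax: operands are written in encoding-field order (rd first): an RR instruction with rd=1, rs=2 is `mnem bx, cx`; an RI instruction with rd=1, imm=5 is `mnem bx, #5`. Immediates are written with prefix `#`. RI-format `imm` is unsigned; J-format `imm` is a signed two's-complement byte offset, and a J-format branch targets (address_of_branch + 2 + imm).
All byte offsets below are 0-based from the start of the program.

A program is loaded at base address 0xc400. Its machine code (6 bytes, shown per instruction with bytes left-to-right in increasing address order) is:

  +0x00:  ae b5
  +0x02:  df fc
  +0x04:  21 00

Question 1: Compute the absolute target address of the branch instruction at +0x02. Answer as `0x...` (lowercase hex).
[02] df fc → 0xdffc
  op=0xdffc>>10=0x37 ⇒ bl (J)
  [9:0] imm=1020 (s10→-4) = #-4
  target = base 0xc400 + off 0x02 + 2 + imm -4 = 0xc400

0xc400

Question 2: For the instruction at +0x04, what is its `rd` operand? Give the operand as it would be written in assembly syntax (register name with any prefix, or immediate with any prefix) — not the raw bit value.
off 0x04: read 21 00 as big → 0x2100
  opcode bits[15:10]=0x8: shr/RR
  rd: (w>>8)&0x3=0x1 → bx
  rs: (w>>6)&0x3=0x0 → ax

bx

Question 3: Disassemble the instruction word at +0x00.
off 0x00: read ae b5 as big → 0xaeb5
  op=0xaeb5>>10=0x2b ⇒ movi (RI)
  [9:8] rd=2 = cx
  [7:0] imm=181 = #181

movi cx, #181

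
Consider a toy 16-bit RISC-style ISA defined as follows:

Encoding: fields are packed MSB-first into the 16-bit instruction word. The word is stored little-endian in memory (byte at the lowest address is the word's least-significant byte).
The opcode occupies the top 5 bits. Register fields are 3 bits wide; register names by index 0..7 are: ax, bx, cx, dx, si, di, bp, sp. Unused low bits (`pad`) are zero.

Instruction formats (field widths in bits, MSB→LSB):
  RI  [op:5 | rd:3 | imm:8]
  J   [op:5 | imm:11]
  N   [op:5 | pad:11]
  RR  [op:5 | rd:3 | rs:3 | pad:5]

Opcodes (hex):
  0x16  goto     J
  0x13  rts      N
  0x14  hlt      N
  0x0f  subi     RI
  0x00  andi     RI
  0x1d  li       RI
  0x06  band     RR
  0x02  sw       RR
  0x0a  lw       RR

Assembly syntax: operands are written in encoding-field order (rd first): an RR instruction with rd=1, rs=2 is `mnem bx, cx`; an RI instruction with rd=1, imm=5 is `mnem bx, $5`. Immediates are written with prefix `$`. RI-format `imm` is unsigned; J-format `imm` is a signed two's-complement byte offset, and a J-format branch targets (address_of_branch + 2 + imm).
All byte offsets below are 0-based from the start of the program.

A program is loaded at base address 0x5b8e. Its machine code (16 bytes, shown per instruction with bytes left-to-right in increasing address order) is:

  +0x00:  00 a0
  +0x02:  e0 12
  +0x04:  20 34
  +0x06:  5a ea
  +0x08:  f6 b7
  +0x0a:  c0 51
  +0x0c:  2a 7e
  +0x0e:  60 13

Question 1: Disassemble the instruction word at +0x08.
@+08  little-endian(f6 b7) = 0xb7f6
  opcode bits[15:11]=0x16: goto/J
  imm@[10:0]=0x7f6 (s11→-10) ⇒ $-10

goto $-10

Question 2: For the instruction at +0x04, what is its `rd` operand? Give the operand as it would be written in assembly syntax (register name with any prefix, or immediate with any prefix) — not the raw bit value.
si

[04] 20 34 → 0x3420
  opcode bits[15:11]=0x6: band/RR
  [10:8] rd=4 = si
  [7:5] rs=1 = bx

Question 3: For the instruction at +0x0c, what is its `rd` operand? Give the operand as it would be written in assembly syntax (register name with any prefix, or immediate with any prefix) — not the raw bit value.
bp

@+0c  little-endian(2a 7e) = 0x7e2a
  top 5b → 0xf → subi [RI]
  rd@[10:8]=0x6 ⇒ bp
  imm@[7:0]=0x2a ⇒ $42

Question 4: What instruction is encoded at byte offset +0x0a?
off 0x0a: read c0 51 as little → 0x51c0
  opcode bits[15:11]=0xa: lw/RR
  rd@[10:8]=0x1 ⇒ bx
  rs@[7:5]=0x6 ⇒ bp

lw bx, bp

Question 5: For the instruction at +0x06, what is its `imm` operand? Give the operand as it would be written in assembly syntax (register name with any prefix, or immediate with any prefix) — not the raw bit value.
+0x06: 5a ea ⇒ word 0xea5a (little)
  top 5b → 0x1d → li [RI]
  [10:8] rd=2 = cx
  [7:0] imm=90 = $90

$90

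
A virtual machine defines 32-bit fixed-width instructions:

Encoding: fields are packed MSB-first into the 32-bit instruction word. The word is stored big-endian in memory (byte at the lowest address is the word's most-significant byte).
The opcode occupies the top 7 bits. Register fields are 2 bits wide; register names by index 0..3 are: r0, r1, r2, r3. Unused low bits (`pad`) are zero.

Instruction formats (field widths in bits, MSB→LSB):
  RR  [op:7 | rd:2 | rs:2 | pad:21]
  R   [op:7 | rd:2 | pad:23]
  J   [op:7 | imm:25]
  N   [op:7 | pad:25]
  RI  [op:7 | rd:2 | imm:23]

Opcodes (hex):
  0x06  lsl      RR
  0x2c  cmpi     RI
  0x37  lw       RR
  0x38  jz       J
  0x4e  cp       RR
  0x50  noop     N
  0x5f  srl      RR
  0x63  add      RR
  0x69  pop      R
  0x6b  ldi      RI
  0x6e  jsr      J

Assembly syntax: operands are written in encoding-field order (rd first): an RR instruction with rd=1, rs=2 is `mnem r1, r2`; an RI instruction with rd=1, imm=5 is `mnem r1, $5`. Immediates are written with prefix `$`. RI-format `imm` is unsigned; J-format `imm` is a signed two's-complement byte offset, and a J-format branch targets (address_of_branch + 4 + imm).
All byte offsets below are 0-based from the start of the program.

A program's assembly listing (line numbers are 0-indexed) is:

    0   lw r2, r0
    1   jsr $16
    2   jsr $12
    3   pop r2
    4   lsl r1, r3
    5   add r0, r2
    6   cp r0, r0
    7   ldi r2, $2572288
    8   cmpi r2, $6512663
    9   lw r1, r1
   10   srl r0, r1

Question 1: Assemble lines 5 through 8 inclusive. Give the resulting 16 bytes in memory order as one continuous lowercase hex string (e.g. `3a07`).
5. add fields op=0x63:7|rd=0:2|rs=2:2|pad=0:21 → word c6400000h → c6 40 00 00
6. cp fields op=0x4e:7|rd=0:2|rs=0:2|pad=0:21 → word 9c000000h → 9c 00 00 00
7. ldi fields op=0x6b:7|rd=2:2|imm=2572288:23 → word d7274000h → d7 27 40 00
8. cmpi fields op=0x2c:7|rd=2:2|imm=6512663:23 → word 59636017h → 59 63 60 17

c64000009c000000d727400059636017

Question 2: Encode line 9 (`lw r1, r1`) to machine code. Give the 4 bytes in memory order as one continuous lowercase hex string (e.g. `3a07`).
9. lw fields op=0x37:7|rd=1:2|rs=1:2|pad=0:21 → word 6ea00000h → 6e a0 00 00

6ea00000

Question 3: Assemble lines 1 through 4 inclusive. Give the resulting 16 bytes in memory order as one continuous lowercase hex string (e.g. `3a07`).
L1: jsr op=0x6e:7|imm=16:25 ⇒ 0xdc000010 ⇒ big dc 00 00 10
L2: jsr op=0x6e:7|imm=12:25 ⇒ 0xdc00000c ⇒ big dc 00 00 0c
L3: pop op=0x69:7|rd=2:2|pad=0:23 ⇒ 0xd3000000 ⇒ big d3 00 00 00
L4: lsl op=0x6:7|rd=1:2|rs=3:2|pad=0:21 ⇒ 0x0ce00000 ⇒ big 0c e0 00 00

dc000010dc00000cd30000000ce00000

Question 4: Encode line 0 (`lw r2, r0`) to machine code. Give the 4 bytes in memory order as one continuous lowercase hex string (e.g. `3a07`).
L0: lw op=0x37:7|rd=2:2|rs=0:2|pad=0:21 ⇒ 0x6f000000 ⇒ big 6f 00 00 00

6f000000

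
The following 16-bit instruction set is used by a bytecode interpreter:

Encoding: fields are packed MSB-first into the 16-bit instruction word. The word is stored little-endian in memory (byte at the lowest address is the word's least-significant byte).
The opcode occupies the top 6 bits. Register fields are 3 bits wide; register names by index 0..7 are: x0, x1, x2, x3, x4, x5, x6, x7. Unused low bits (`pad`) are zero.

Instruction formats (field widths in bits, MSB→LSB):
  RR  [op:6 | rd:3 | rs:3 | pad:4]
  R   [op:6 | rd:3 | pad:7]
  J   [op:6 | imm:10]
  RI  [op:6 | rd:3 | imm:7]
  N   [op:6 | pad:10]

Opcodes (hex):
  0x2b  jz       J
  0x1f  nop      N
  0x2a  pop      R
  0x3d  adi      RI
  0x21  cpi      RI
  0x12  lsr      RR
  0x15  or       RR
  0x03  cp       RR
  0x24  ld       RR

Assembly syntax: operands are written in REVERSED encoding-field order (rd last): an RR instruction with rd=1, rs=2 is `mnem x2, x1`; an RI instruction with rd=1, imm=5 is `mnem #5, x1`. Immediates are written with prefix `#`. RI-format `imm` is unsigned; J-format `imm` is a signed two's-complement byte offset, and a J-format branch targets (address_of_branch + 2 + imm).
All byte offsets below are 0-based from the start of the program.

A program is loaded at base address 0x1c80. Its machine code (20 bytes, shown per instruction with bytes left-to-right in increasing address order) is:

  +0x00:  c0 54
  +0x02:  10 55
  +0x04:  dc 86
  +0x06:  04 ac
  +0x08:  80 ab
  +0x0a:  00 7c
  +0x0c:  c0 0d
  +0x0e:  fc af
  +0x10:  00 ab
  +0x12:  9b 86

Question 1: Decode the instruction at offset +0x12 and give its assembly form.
cpi #27, x5

@+12  little-endian(9b 86) = 0x869b
  op=0x869b>>10=0x21 ⇒ cpi (RI)
  rd@[9:7]=0x5 ⇒ x5
  imm@[6:0]=0x1b ⇒ #27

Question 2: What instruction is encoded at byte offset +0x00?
or x4, x1

@+00  little-endian(c0 54) = 0x54c0
  op=0x54c0>>10=0x15 ⇒ or (RR)
  [9:7] rd=1 = x1
  [6:4] rs=4 = x4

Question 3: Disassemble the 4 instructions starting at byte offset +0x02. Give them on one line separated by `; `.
@+02  little-endian(10 55) = 0x5510
  top 6b → 0x15 → or [RR]
  rd: (w>>7)&0x7=0x2 → x2
  rs: (w>>4)&0x7=0x1 → x1
@+04  little-endian(dc 86) = 0x86dc
  top 6b → 0x21 → cpi [RI]
  rd: (w>>7)&0x7=0x5 → x5
  imm: (w>>0)&0x7f=0x5c → #92
@+06  little-endian(04 ac) = 0xac04
  top 6b → 0x2b → jz [J]
  imm: (w>>0)&0x3ff=0x4 → #4
@+08  little-endian(80 ab) = 0xab80
  top 6b → 0x2a → pop [R]
  rd: (w>>7)&0x7=0x7 → x7

or x1, x2; cpi #92, x5; jz #4; pop x7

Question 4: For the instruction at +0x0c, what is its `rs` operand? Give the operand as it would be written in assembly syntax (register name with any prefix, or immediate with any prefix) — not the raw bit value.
off 0x0c: read c0 0d as little → 0x0dc0
  opcode bits[15:10]=0x3: cp/RR
  rd: (w>>7)&0x7=0x3 → x3
  rs: (w>>4)&0x7=0x4 → x4

x4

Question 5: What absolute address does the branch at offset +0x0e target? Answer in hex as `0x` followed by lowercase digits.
off 0x0e: read fc af as little → 0xaffc
  op=0xaffc>>10=0x2b ⇒ jz (J)
  imm: (w>>0)&0x3ff=0x3fc (s10→-4) → #-4
  target = base 0x1c80 + off 0x0e + 2 + imm -4 = 0x1c8c

0x1c8c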